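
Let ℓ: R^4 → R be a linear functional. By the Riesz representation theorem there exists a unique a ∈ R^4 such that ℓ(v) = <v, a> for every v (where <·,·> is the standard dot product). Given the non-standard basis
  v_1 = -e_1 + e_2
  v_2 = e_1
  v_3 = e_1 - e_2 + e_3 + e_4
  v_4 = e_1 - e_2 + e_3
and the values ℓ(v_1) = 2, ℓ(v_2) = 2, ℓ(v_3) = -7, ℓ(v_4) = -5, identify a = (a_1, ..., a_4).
a = (2, 4, -3, -2)

Write a = (a_1, ..., a_4) in the standard basis. For each basis vector v_i, ℓ(v_i) = <v_i, a> is a linear equation in the a_j's. Collect the n equations into a matrix system V a = ℓ, where row i of V is v_i (expressed in the standard basis). Since V is invertible (lower-triangular with 1s on the diagonal, up to permutation), solve by back-substitution:
  V =
[[-1, 1, 0, 0],
 [1, 0, 0, 0],
 [1, -1, 1, 1],
 [1, -1, 1, 0]]
  V a = (2, 2, -7, -5)
Solving gives a = (2, 4, -3, -2).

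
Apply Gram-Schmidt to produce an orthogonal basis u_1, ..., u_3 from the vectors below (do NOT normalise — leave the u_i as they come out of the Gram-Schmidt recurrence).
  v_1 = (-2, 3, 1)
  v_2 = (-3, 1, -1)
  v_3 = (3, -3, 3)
Orthogonal basis:
  u_1 = (-2, 3, 1)
  u_2 = (-13/7, -5/7, -11/7)
  u_3 = (-16/15, -4/3, 28/15)

Apply the Gram-Schmidt recurrence
  u_1 = v_1
  u_i = v_i − Σ_{j<i} ((v_i · u_j) / (u_j · u_j)) · u_j.

Step by step this gives:
  u_1 = (-2, 3, 1)
  u_2 = (-13/7, -5/7, -11/7)
  u_3 = (-16/15, -4/3, 28/15)

Orthogonality check:
  u_2 · u_1 = 0 (should be 0)
  u_3 · u_1 = 0 (should be 0)
  u_3 · u_2 = 0 (should be 0)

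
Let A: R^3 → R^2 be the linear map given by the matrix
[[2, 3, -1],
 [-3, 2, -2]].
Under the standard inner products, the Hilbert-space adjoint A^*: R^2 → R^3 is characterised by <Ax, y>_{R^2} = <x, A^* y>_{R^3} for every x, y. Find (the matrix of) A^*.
A^* = A^T =
[[2, -3],
 [3, 2],
 [-1, -2]]

For real matrices with standard dot products, the defining identity <Ax, y> = <x, A^* y> gives (Ax)^T y = x^T (A^*) y, i.e. x^T A^T y = x^T (A^*) y. Since this holds for all x, y, we must have A^* = A^T. Therefore
A^* =
[[2, -3],
 [3, 2],
 [-1, -2]].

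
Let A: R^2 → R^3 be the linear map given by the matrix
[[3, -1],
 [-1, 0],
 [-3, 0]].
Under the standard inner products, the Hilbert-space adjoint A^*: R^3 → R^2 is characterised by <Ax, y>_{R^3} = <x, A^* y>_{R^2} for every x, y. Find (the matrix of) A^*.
A^* = A^T =
[[3, -1, -3],
 [-1, 0, 0]]

For real matrices with standard dot products, the defining identity <Ax, y> = <x, A^* y> gives (Ax)^T y = x^T (A^*) y, i.e. x^T A^T y = x^T (A^*) y. Since this holds for all x, y, we must have A^* = A^T. Therefore
A^* =
[[3, -1, -3],
 [-1, 0, 0]].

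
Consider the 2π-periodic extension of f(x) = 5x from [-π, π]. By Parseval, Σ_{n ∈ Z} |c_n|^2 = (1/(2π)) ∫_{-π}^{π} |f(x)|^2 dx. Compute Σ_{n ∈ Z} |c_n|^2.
Σ |c_n|^2 = 25π^2/3

Expand and integrate term by term over [-π, π]:
  ∫ (5x)^2 dx = 25·(2π^3/3); ∫ 2·5·(0)·x dx = 0 (odd integrand); ∫ 0^2 dx = 0·2π.
So (1/(2π)) ∫_{-π}^{π} (5x)^2 dx = 25π^2/3 + 0 = 25π^2/3.
Parseval ⇒ Σ |c_n|^2 = 25π^2/3.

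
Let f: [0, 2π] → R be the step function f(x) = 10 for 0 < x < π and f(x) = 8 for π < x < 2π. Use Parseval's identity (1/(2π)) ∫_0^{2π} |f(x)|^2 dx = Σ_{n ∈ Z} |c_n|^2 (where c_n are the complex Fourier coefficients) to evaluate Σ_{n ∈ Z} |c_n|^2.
Σ |c_n|^2 = 82

Parseval equates the L^2 energy of f (normalised by 1/(2π)) with the ℓ^2 sum of its Fourier coefficients: (1/(2π)) ∫_0^{2π} |f|^2 = Σ |c_n|^2.
Compute the left side: (1/(2π)) [∫_0^π 10^2 dx + ∫_π^{2π} 8^2 dx] = (1/(2π)) · (100π + 64π) = (100 + 64)/2 = 82.
So Σ_{n ∈ Z} |c_n|^2 = 82.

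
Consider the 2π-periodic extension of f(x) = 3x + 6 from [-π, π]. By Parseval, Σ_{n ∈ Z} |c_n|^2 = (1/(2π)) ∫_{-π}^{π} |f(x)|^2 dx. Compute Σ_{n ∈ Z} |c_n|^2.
Σ |c_n|^2 = 3π^2 + 36

Expand and integrate term by term over [-π, π]:
  ∫ (3x)^2 dx = 9·(2π^3/3); ∫ 2·3·(6)·x dx = 0 (odd integrand); ∫ 6^2 dx = 36·2π.
So (1/(2π)) ∫_{-π}^{π} (3x + 6)^2 dx = 9π^2/3 + 36 = 3π^2 + 36.
Parseval ⇒ Σ |c_n|^2 = 3π^2 + 36.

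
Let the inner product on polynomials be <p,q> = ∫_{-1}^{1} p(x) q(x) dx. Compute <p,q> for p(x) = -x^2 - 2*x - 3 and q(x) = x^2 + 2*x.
<p,q> = -76/15

Expand the product: p(x)·q(x) = -x^4 - 4*x^3 - 7*x^2 - 6*x.
∫_{-1}^{1} of each monomial x^k gives [2/(k+1) if k even, 0 if k odd]. Integrating term-by-term (or equivalently evaluating the antiderivative F(x) = -x^5/5 - x^4 - 7*x^3/3 - 3*x^2 at the endpoints):
  F(1) − F(−1) = -98/15 − (-22/15) = -76/15.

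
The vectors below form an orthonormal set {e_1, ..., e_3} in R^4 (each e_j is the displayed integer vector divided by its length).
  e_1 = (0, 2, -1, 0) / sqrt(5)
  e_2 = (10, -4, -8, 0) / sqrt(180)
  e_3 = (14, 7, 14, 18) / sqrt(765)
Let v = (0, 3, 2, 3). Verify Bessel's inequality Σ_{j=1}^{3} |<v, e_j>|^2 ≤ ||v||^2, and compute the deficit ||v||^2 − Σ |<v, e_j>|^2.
Σ |<v, e_j>|^2 = 1821/85; ||v||^2 = 22; deficit = 49/85

Write each e_j = u_j / sqrt(<u_j, u_j>) where u_j is the displayed integer vector. Then <v, e_j> = <v, u_j> / sqrt(<u_j, u_j>), so |<v, e_j>|^2 = <v, u_j>^2 / <u_j, u_j>.
Coefficients: <v, e_1> = 4/sqrt(5), <v, e_2> = -28/sqrt(180), <v, e_3> = 103/sqrt(765).
Square and sum: Σ |<v, e_j>|^2 = 1821/85.
Compute ||v||^2 = v·v = 22.
Deficit = 22 − 1821/85 = 49/85 ≥ 0, confirming Bessel's inequality. (The deficit equals ||v − Σ <v,e_j> e_j||^2, the squared distance from v to span{e_j}.)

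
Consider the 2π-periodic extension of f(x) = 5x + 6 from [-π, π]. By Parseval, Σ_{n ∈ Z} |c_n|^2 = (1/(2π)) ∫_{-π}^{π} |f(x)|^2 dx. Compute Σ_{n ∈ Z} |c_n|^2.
Σ |c_n|^2 = 25π^2/3 + 36

Expand and integrate term by term over [-π, π]:
  ∫ (5x)^2 dx = 25·(2π^3/3); ∫ 2·5·(6)·x dx = 0 (odd integrand); ∫ 6^2 dx = 36·2π.
So (1/(2π)) ∫_{-π}^{π} (5x + 6)^2 dx = 25π^2/3 + 36 = 25π^2/3 + 36.
Parseval ⇒ Σ |c_n|^2 = 25π^2/3 + 36.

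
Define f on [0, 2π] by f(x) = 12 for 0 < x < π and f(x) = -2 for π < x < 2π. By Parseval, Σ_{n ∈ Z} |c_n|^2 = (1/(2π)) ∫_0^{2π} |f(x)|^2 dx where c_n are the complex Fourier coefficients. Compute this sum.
Σ |c_n|^2 = 74

Parseval equates the L^2 energy of f (normalised by 1/(2π)) with the ℓ^2 sum of its Fourier coefficients: (1/(2π)) ∫_0^{2π} |f|^2 = Σ |c_n|^2.
Compute the left side: (1/(2π)) [∫_0^π 12^2 dx + ∫_π^{2π} (-2)^2 dx] = (1/(2π)) · (144π + 4π) = (144 + 4)/2 = 74.
So Σ_{n ∈ Z} |c_n|^2 = 74.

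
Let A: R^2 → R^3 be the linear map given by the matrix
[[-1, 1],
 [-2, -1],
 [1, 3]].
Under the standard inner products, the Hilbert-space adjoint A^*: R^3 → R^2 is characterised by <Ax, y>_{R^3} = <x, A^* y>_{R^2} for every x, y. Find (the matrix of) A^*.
A^* = A^T =
[[-1, -2, 1],
 [1, -1, 3]]

For real matrices with standard dot products, the defining identity <Ax, y> = <x, A^* y> gives (Ax)^T y = x^T (A^*) y, i.e. x^T A^T y = x^T (A^*) y. Since this holds for all x, y, we must have A^* = A^T. Therefore
A^* =
[[-1, -2, 1],
 [1, -1, 3]].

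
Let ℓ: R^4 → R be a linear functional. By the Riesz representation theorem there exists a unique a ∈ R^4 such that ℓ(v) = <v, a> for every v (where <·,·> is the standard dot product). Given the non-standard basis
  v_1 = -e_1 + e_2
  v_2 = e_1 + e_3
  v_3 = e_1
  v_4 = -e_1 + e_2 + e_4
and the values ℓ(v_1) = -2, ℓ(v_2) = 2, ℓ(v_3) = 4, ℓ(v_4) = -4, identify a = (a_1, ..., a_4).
a = (4, 2, -2, -2)

Write a = (a_1, ..., a_4) in the standard basis. For each basis vector v_i, ℓ(v_i) = <v_i, a> is a linear equation in the a_j's. Collect the n equations into a matrix system V a = ℓ, where row i of V is v_i (expressed in the standard basis). Since V is invertible (lower-triangular with 1s on the diagonal, up to permutation), solve by back-substitution:
  V =
[[-1, 1, 0, 0],
 [1, 0, 1, 0],
 [1, 0, 0, 0],
 [-1, 1, 0, 1]]
  V a = (-2, 2, 4, -4)
Solving gives a = (4, 2, -2, -2).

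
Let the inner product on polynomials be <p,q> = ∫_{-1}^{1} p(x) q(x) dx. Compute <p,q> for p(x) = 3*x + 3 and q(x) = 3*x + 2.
<p,q> = 18

Expand the product: p(x)·q(x) = 9*x^2 + 15*x + 6.
∫_{-1}^{1} of each monomial x^k gives [2/(k+1) if k even, 0 if k odd]. Integrating term-by-term (or equivalently evaluating the antiderivative F(x) = 3*x^3 + 15*x^2/2 + 6*x at the endpoints):
  F(1) − F(−1) = 33/2 − (-3/2) = 18.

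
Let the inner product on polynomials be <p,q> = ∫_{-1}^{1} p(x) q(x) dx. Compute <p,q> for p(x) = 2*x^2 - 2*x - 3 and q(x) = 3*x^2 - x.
<p,q> = -34/15

Expand the product: p(x)·q(x) = 6*x^4 - 8*x^3 - 7*x^2 + 3*x.
∫_{-1}^{1} of each monomial x^k gives [2/(k+1) if k even, 0 if k odd]. Integrating term-by-term (or equivalently evaluating the antiderivative F(x) = 6*x^5/5 - 2*x^4 - 7*x^3/3 + 3*x^2/2 at the endpoints):
  F(1) − F(−1) = -49/30 − (19/30) = -34/15.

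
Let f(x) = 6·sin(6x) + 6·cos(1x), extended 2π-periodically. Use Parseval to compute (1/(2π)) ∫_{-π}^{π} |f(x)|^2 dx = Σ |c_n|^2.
Σ |c_n|^2 = 36

Expand |f|^2 and use orthogonality of {sin(nx), cos(mx)} on [-π, π]:
  ∫_{-π}^{π} sin(nx)^2 dx = π, ∫ cos(mx)^2 dx = π, and cross terms integrate to 0.
So ∫_{-π}^{π} f(x)^2 dx = 6^2 · π + 6^2 · π = (36 + 36)π.
Divide by 2π: (36 + 36)/2 = 36.
By Parseval, this equals Σ |c_n|^2.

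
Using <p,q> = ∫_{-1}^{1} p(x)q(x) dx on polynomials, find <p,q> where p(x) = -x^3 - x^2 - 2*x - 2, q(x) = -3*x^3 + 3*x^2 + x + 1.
<p,q> = -292/35

Expand the product: p(x)·q(x) = 3*x^6 + 2*x^4 - 2*x^3 - 9*x^2 - 4*x - 2.
∫_{-1}^{1} of each monomial x^k gives [2/(k+1) if k even, 0 if k odd]. Integrating term-by-term (or equivalently evaluating the antiderivative F(x) = 3*x^7/7 + 2*x^5/5 - x^4/2 - 3*x^3 - 2*x^2 - 2*x at the endpoints):
  F(1) − F(−1) = -467/70 − (117/70) = -292/35.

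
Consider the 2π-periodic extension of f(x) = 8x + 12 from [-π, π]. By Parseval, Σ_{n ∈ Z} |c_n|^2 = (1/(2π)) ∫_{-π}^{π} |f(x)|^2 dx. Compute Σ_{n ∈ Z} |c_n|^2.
Σ |c_n|^2 = 64π^2/3 + 144

Expand and integrate term by term over [-π, π]:
  ∫ (8x)^2 dx = 64·(2π^3/3); ∫ 2·8·(12)·x dx = 0 (odd integrand); ∫ 12^2 dx = 144·2π.
So (1/(2π)) ∫_{-π}^{π} (8x + 12)^2 dx = 64π^2/3 + 144 = 64π^2/3 + 144.
Parseval ⇒ Σ |c_n|^2 = 64π^2/3 + 144.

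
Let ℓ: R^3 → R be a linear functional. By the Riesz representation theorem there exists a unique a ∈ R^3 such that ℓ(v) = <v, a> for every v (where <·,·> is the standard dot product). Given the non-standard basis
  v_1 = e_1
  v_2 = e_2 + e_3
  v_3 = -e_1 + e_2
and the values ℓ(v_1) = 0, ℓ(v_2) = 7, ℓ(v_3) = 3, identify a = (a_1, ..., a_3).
a = (0, 3, 4)

Write a = (a_1, ..., a_3) in the standard basis. For each basis vector v_i, ℓ(v_i) = <v_i, a> is a linear equation in the a_j's. Collect the n equations into a matrix system V a = ℓ, where row i of V is v_i (expressed in the standard basis). Since V is invertible (lower-triangular with 1s on the diagonal, up to permutation), solve by back-substitution:
  V =
[[1, 0, 0],
 [0, 1, 1],
 [-1, 1, 0]]
  V a = (0, 7, 3)
Solving gives a = (0, 3, 4).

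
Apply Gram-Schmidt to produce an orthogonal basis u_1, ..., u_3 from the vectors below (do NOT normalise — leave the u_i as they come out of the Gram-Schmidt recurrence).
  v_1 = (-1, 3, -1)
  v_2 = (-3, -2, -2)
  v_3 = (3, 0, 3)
Orthogonal basis:
  u_1 = (-1, 3, -1)
  u_2 = (-34/11, -19/11, -23/11)
  u_3 = (-12/31, 3/62, 33/62)

Apply the Gram-Schmidt recurrence
  u_1 = v_1
  u_i = v_i − Σ_{j<i} ((v_i · u_j) / (u_j · u_j)) · u_j.

Step by step this gives:
  u_1 = (-1, 3, -1)
  u_2 = (-34/11, -19/11, -23/11)
  u_3 = (-12/31, 3/62, 33/62)

Orthogonality check:
  u_2 · u_1 = 0 (should be 0)
  u_3 · u_1 = 0 (should be 0)
  u_3 · u_2 = 0 (should be 0)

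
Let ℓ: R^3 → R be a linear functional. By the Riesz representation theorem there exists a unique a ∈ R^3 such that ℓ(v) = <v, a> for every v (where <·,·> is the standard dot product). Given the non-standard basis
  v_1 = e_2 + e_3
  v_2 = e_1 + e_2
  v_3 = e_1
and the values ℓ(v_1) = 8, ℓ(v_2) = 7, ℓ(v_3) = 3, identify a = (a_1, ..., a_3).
a = (3, 4, 4)

Write a = (a_1, ..., a_3) in the standard basis. For each basis vector v_i, ℓ(v_i) = <v_i, a> is a linear equation in the a_j's. Collect the n equations into a matrix system V a = ℓ, where row i of V is v_i (expressed in the standard basis). Since V is invertible (lower-triangular with 1s on the diagonal, up to permutation), solve by back-substitution:
  V =
[[0, 1, 1],
 [1, 1, 0],
 [1, 0, 0]]
  V a = (8, 7, 3)
Solving gives a = (3, 4, 4).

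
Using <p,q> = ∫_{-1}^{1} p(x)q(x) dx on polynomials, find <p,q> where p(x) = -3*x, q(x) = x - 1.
<p,q> = -2

Expand the product: p(x)·q(x) = -3*x^2 + 3*x.
∫_{-1}^{1} of each monomial x^k gives [2/(k+1) if k even, 0 if k odd]. Integrating term-by-term (or equivalently evaluating the antiderivative F(x) = -x^3 + 3*x^2/2 at the endpoints):
  F(1) − F(−1) = 1/2 − (5/2) = -2.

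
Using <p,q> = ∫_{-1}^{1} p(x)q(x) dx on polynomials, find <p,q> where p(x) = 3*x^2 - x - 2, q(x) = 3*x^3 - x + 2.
<p,q> = -68/15

Expand the product: p(x)·q(x) = 9*x^5 - 3*x^4 - 9*x^3 + 7*x^2 - 4.
∫_{-1}^{1} of each monomial x^k gives [2/(k+1) if k even, 0 if k odd]. Integrating term-by-term (or equivalently evaluating the antiderivative F(x) = 3*x^6/2 - 3*x^5/5 - 9*x^4/4 + 7*x^3/3 - 4*x at the endpoints):
  F(1) − F(−1) = -181/60 − (91/60) = -68/15.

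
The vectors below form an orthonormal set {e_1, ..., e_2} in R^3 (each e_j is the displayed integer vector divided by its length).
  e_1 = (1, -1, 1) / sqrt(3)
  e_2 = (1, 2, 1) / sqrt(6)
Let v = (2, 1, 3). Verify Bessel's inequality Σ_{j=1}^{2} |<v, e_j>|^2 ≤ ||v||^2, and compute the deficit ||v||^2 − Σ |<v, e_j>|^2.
Σ |<v, e_j>|^2 = 27/2; ||v||^2 = 14; deficit = 1/2

Write each e_j = u_j / sqrt(<u_j, u_j>) where u_j is the displayed integer vector. Then <v, e_j> = <v, u_j> / sqrt(<u_j, u_j>), so |<v, e_j>|^2 = <v, u_j>^2 / <u_j, u_j>.
Coefficients: <v, e_1> = 4/sqrt(3), <v, e_2> = 7/sqrt(6).
Square and sum: Σ |<v, e_j>|^2 = 27/2.
Compute ||v||^2 = v·v = 14.
Deficit = 14 − 27/2 = 1/2 ≥ 0, confirming Bessel's inequality. (The deficit equals ||v − Σ <v,e_j> e_j||^2, the squared distance from v to span{e_j}.)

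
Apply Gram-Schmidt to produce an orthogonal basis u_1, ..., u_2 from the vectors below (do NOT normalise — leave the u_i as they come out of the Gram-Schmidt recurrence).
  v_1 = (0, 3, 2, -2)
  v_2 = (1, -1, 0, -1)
Orthogonal basis:
  u_1 = (0, 3, 2, -2)
  u_2 = (1, -14/17, 2/17, -19/17)

Apply the Gram-Schmidt recurrence
  u_1 = v_1
  u_i = v_i − Σ_{j<i} ((v_i · u_j) / (u_j · u_j)) · u_j.

Step by step this gives:
  u_1 = (0, 3, 2, -2)
  u_2 = (1, -14/17, 2/17, -19/17)

Orthogonality check:
  u_2 · u_1 = 0 (should be 0)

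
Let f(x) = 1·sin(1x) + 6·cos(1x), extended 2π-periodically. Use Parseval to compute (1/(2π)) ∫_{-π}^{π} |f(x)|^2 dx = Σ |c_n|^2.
Σ |c_n|^2 = 37/2

Expand |f|^2 and use orthogonality of {sin(nx), cos(mx)} on [-π, π]:
  ∫_{-π}^{π} sin(nx)^2 dx = π, ∫ cos(mx)^2 dx = π, and cross terms integrate to 0.
So ∫_{-π}^{π} f(x)^2 dx = 1^2 · π + 6^2 · π = (1 + 36)π.
Divide by 2π: (1 + 36)/2 = 37/2.
By Parseval, this equals Σ |c_n|^2.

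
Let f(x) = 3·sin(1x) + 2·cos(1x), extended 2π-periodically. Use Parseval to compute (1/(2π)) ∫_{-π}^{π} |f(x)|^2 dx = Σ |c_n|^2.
Σ |c_n|^2 = 13/2

Expand |f|^2 and use orthogonality of {sin(nx), cos(mx)} on [-π, π]:
  ∫_{-π}^{π} sin(nx)^2 dx = π, ∫ cos(mx)^2 dx = π, and cross terms integrate to 0.
So ∫_{-π}^{π} f(x)^2 dx = 3^2 · π + 2^2 · π = (9 + 4)π.
Divide by 2π: (9 + 4)/2 = 13/2.
By Parseval, this equals Σ |c_n|^2.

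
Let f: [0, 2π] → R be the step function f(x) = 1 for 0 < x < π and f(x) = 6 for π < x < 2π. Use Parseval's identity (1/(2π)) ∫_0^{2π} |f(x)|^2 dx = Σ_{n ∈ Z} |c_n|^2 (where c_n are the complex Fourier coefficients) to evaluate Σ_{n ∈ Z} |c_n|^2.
Σ |c_n|^2 = 37/2

Parseval equates the L^2 energy of f (normalised by 1/(2π)) with the ℓ^2 sum of its Fourier coefficients: (1/(2π)) ∫_0^{2π} |f|^2 = Σ |c_n|^2.
Compute the left side: (1/(2π)) [∫_0^π 1^2 dx + ∫_π^{2π} 6^2 dx] = (1/(2π)) · (1π + 36π) = (1 + 36)/2 = 37/2.
So Σ_{n ∈ Z} |c_n|^2 = 37/2.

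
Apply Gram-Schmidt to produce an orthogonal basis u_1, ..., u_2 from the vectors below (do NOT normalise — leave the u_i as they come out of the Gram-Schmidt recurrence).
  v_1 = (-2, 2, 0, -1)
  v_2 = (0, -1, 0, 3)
Orthogonal basis:
  u_1 = (-2, 2, 0, -1)
  u_2 = (-10/9, 1/9, 0, 22/9)

Apply the Gram-Schmidt recurrence
  u_1 = v_1
  u_i = v_i − Σ_{j<i} ((v_i · u_j) / (u_j · u_j)) · u_j.

Step by step this gives:
  u_1 = (-2, 2, 0, -1)
  u_2 = (-10/9, 1/9, 0, 22/9)

Orthogonality check:
  u_2 · u_1 = 0 (should be 0)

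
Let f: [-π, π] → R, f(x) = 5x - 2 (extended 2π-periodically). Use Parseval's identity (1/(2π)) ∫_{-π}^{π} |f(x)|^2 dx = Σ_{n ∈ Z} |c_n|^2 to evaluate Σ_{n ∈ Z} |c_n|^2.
Σ |c_n|^2 = 25π^2/3 + 4

Expand and integrate term by term over [-π, π]:
  ∫ (5x)^2 dx = 25·(2π^3/3); ∫ 2·5·(-2)·x dx = 0 (odd integrand); ∫ (-2)^2 dx = 4·2π.
So (1/(2π)) ∫_{-π}^{π} (5x - 2)^2 dx = 25π^2/3 + 4 = 25π^2/3 + 4.
Parseval ⇒ Σ |c_n|^2 = 25π^2/3 + 4.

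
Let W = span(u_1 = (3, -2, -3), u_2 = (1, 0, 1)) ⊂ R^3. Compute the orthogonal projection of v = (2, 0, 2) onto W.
proj_W(v) = (2, 0, 2)

Set up U = [u_1 | ... | u_2] ∈ R^(3×2). The projector onto W = col(U) is P = U (U^T U)^(-1) U^T.
Compute U^T U =
  [22, 0]
  [0, 2],
and U^T v = (0, 4).
Solve U^T U · c = U^T v for the coefficients: c = (0, 2). The projection is proj_W(v) = U c.
Check: (v - proj_W(v)) · u_1 = 0  (should be 0).
Check: (v - proj_W(v)) · u_2 = 0  (should be 0).
Result: proj_W(v) = (2, 0, 2).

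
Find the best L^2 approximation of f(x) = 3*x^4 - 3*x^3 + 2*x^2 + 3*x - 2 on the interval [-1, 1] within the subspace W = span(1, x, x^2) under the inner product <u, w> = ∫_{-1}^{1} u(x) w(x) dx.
g(x) = 32*x^2/7 + 6*x/5 - 79/35

The best approximation g ∈ W is the orthogonal projection of f onto W. Writing g = a_0 + a_1 x + a_2 x^2, the coefficients solve the normal equations G · a = b where
  G_{ij} = <φ_i, φ_j> and b_i = <f, φ_i>, with φ_0 = 1, φ_1 = x, φ_2 = x^2.
G =
  [2, 0, 2/3]
  [0, 2/3, 0]
  [2/3, 0, 2/5],
b = (-22/15, 4/5, 34/105).
Solving gives a_0 = -79/35, a_1 = 6/5, a_2 = 32/7, so
  g(x) = 32*x^2/7 + 6*x/5 - 79/35.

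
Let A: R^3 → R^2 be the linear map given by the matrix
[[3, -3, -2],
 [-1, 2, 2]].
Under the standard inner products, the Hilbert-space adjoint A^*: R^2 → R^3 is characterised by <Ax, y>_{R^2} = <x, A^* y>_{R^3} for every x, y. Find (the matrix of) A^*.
A^* = A^T =
[[3, -1],
 [-3, 2],
 [-2, 2]]

For real matrices with standard dot products, the defining identity <Ax, y> = <x, A^* y> gives (Ax)^T y = x^T (A^*) y, i.e. x^T A^T y = x^T (A^*) y. Since this holds for all x, y, we must have A^* = A^T. Therefore
A^* =
[[3, -1],
 [-3, 2],
 [-2, 2]].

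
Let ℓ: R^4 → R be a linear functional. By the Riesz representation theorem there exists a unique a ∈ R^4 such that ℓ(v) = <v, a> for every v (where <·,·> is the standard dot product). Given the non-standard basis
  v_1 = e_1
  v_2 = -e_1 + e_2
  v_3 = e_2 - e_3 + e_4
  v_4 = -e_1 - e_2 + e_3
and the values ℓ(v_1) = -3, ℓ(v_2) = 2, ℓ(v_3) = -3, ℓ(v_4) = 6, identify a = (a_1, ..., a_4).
a = (-3, -1, 2, 0)

Write a = (a_1, ..., a_4) in the standard basis. For each basis vector v_i, ℓ(v_i) = <v_i, a> is a linear equation in the a_j's. Collect the n equations into a matrix system V a = ℓ, where row i of V is v_i (expressed in the standard basis). Since V is invertible (lower-triangular with 1s on the diagonal, up to permutation), solve by back-substitution:
  V =
[[1, 0, 0, 0],
 [-1, 1, 0, 0],
 [0, 1, -1, 1],
 [-1, -1, 1, 0]]
  V a = (-3, 2, -3, 6)
Solving gives a = (-3, -1, 2, 0).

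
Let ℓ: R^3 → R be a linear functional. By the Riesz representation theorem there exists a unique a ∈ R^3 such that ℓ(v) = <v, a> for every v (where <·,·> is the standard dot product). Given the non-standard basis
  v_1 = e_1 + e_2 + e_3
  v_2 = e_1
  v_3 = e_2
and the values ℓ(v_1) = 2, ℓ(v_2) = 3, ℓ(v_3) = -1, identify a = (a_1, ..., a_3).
a = (3, -1, 0)

Write a = (a_1, ..., a_3) in the standard basis. For each basis vector v_i, ℓ(v_i) = <v_i, a> is a linear equation in the a_j's. Collect the n equations into a matrix system V a = ℓ, where row i of V is v_i (expressed in the standard basis). Since V is invertible (lower-triangular with 1s on the diagonal, up to permutation), solve by back-substitution:
  V =
[[1, 1, 1],
 [1, 0, 0],
 [0, 1, 0]]
  V a = (2, 3, -1)
Solving gives a = (3, -1, 0).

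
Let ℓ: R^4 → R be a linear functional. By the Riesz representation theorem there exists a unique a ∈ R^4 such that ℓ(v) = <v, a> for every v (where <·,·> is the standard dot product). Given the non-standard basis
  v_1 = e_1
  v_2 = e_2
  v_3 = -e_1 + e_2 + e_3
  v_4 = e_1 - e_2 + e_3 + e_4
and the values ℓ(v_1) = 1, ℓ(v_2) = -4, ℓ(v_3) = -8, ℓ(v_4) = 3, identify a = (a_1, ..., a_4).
a = (1, -4, -3, 1)

Write a = (a_1, ..., a_4) in the standard basis. For each basis vector v_i, ℓ(v_i) = <v_i, a> is a linear equation in the a_j's. Collect the n equations into a matrix system V a = ℓ, where row i of V is v_i (expressed in the standard basis). Since V is invertible (lower-triangular with 1s on the diagonal, up to permutation), solve by back-substitution:
  V =
[[1, 0, 0, 0],
 [0, 1, 0, 0],
 [-1, 1, 1, 0],
 [1, -1, 1, 1]]
  V a = (1, -4, -8, 3)
Solving gives a = (1, -4, -3, 1).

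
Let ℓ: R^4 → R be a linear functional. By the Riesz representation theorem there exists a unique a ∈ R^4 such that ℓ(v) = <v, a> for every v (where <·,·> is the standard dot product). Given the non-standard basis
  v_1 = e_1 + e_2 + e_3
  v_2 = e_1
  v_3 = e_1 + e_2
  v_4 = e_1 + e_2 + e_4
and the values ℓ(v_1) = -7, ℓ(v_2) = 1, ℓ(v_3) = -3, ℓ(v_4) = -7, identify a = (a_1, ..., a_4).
a = (1, -4, -4, -4)

Write a = (a_1, ..., a_4) in the standard basis. For each basis vector v_i, ℓ(v_i) = <v_i, a> is a linear equation in the a_j's. Collect the n equations into a matrix system V a = ℓ, where row i of V is v_i (expressed in the standard basis). Since V is invertible (lower-triangular with 1s on the diagonal, up to permutation), solve by back-substitution:
  V =
[[1, 1, 1, 0],
 [1, 0, 0, 0],
 [1, 1, 0, 0],
 [1, 1, 0, 1]]
  V a = (-7, 1, -3, -7)
Solving gives a = (1, -4, -4, -4).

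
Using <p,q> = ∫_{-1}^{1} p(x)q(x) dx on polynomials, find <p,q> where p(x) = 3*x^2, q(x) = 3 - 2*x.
<p,q> = 6

Expand the product: p(x)·q(x) = -6*x^3 + 9*x^2.
∫_{-1}^{1} of each monomial x^k gives [2/(k+1) if k even, 0 if k odd]. Integrating term-by-term (or equivalently evaluating the antiderivative F(x) = -3*x^4/2 + 3*x^3 at the endpoints):
  F(1) − F(−1) = 3/2 − (-9/2) = 6.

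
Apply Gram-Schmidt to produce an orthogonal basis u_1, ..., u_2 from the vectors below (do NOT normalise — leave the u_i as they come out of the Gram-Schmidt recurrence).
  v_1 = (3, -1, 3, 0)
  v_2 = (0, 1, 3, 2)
Orthogonal basis:
  u_1 = (3, -1, 3, 0)
  u_2 = (-24/19, 27/19, 33/19, 2)

Apply the Gram-Schmidt recurrence
  u_1 = v_1
  u_i = v_i − Σ_{j<i} ((v_i · u_j) / (u_j · u_j)) · u_j.

Step by step this gives:
  u_1 = (3, -1, 3, 0)
  u_2 = (-24/19, 27/19, 33/19, 2)

Orthogonality check:
  u_2 · u_1 = 0 (should be 0)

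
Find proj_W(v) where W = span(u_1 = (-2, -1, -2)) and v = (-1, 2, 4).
proj_W(v) = (16/9, 8/9, 16/9)

Set up U = [u_1 | ... | u_1] ∈ R^(3×1). The projector onto W = col(U) is P = U (U^T U)^(-1) U^T.
Compute U^T U =
  [9],
and U^T v = (-8).
Solve U^T U · c = U^T v for the coefficients: c = (-8/9). The projection is proj_W(v) = U c.
Check: (v - proj_W(v)) · u_1 = 0  (should be 0).
Result: proj_W(v) = (16/9, 8/9, 16/9).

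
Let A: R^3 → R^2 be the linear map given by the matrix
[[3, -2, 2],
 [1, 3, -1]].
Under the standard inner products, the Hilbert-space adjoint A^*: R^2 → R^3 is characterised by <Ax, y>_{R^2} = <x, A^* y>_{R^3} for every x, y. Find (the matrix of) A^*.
A^* = A^T =
[[3, 1],
 [-2, 3],
 [2, -1]]

For real matrices with standard dot products, the defining identity <Ax, y> = <x, A^* y> gives (Ax)^T y = x^T (A^*) y, i.e. x^T A^T y = x^T (A^*) y. Since this holds for all x, y, we must have A^* = A^T. Therefore
A^* =
[[3, 1],
 [-2, 3],
 [2, -1]].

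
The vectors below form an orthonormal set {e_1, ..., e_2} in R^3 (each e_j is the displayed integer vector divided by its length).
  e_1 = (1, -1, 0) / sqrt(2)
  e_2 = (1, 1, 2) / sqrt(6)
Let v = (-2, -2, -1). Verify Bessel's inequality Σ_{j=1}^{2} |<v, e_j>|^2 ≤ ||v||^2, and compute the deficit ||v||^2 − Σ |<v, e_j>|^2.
Σ |<v, e_j>|^2 = 6; ||v||^2 = 9; deficit = 3

Write each e_j = u_j / sqrt(<u_j, u_j>) where u_j is the displayed integer vector. Then <v, e_j> = <v, u_j> / sqrt(<u_j, u_j>), so |<v, e_j>|^2 = <v, u_j>^2 / <u_j, u_j>.
Coefficients: <v, e_1> = 0/sqrt(2), <v, e_2> = -6/sqrt(6).
Square and sum: Σ |<v, e_j>|^2 = 6.
Compute ||v||^2 = v·v = 9.
Deficit = 9 − 6 = 3 ≥ 0, confirming Bessel's inequality. (The deficit equals ||v − Σ <v,e_j> e_j||^2, the squared distance from v to span{e_j}.)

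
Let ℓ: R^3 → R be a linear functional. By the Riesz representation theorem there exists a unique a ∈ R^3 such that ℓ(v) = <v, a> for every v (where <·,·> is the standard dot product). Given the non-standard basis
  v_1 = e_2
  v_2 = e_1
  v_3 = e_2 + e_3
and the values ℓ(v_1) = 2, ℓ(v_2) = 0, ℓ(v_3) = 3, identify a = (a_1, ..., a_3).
a = (0, 2, 1)

Write a = (a_1, ..., a_3) in the standard basis. For each basis vector v_i, ℓ(v_i) = <v_i, a> is a linear equation in the a_j's. Collect the n equations into a matrix system V a = ℓ, where row i of V is v_i (expressed in the standard basis). Since V is invertible (lower-triangular with 1s on the diagonal, up to permutation), solve by back-substitution:
  V =
[[0, 1, 0],
 [1, 0, 0],
 [0, 1, 1]]
  V a = (2, 0, 3)
Solving gives a = (0, 2, 1).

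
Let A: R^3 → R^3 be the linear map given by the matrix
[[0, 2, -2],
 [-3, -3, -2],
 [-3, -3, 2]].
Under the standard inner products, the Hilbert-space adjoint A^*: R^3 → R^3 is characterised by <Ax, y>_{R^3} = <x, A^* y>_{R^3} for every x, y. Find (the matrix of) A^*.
A^* = A^T =
[[0, -3, -3],
 [2, -3, -3],
 [-2, -2, 2]]

For real matrices with standard dot products, the defining identity <Ax, y> = <x, A^* y> gives (Ax)^T y = x^T (A^*) y, i.e. x^T A^T y = x^T (A^*) y. Since this holds for all x, y, we must have A^* = A^T. Therefore
A^* =
[[0, -3, -3],
 [2, -3, -3],
 [-2, -2, 2]].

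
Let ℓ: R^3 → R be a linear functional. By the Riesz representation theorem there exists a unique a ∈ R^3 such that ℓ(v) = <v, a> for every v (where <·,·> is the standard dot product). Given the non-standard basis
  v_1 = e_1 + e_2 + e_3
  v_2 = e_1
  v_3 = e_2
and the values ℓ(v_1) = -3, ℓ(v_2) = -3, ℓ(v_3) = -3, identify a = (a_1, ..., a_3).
a = (-3, -3, 3)

Write a = (a_1, ..., a_3) in the standard basis. For each basis vector v_i, ℓ(v_i) = <v_i, a> is a linear equation in the a_j's. Collect the n equations into a matrix system V a = ℓ, where row i of V is v_i (expressed in the standard basis). Since V is invertible (lower-triangular with 1s on the diagonal, up to permutation), solve by back-substitution:
  V =
[[1, 1, 1],
 [1, 0, 0],
 [0, 1, 0]]
  V a = (-3, -3, -3)
Solving gives a = (-3, -3, 3).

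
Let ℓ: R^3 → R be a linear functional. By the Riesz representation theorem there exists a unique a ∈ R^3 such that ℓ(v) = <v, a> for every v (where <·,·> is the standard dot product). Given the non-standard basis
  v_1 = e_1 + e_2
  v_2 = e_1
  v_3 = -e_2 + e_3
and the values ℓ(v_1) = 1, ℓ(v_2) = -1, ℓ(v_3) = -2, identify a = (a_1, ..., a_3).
a = (-1, 2, 0)

Write a = (a_1, ..., a_3) in the standard basis. For each basis vector v_i, ℓ(v_i) = <v_i, a> is a linear equation in the a_j's. Collect the n equations into a matrix system V a = ℓ, where row i of V is v_i (expressed in the standard basis). Since V is invertible (lower-triangular with 1s on the diagonal, up to permutation), solve by back-substitution:
  V =
[[1, 1, 0],
 [1, 0, 0],
 [0, -1, 1]]
  V a = (1, -1, -2)
Solving gives a = (-1, 2, 0).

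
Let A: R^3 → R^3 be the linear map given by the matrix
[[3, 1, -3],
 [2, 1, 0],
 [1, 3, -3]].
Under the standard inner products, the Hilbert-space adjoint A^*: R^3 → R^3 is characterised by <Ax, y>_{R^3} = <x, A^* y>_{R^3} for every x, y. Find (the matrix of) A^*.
A^* = A^T =
[[3, 2, 1],
 [1, 1, 3],
 [-3, 0, -3]]

For real matrices with standard dot products, the defining identity <Ax, y> = <x, A^* y> gives (Ax)^T y = x^T (A^*) y, i.e. x^T A^T y = x^T (A^*) y. Since this holds for all x, y, we must have A^* = A^T. Therefore
A^* =
[[3, 2, 1],
 [1, 1, 3],
 [-3, 0, -3]].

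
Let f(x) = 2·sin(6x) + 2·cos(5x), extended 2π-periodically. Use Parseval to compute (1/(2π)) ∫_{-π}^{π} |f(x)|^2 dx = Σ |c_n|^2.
Σ |c_n|^2 = 4

Expand |f|^2 and use orthogonality of {sin(nx), cos(mx)} on [-π, π]:
  ∫_{-π}^{π} sin(nx)^2 dx = π, ∫ cos(mx)^2 dx = π, and cross terms integrate to 0.
So ∫_{-π}^{π} f(x)^2 dx = 2^2 · π + 2^2 · π = (4 + 4)π.
Divide by 2π: (4 + 4)/2 = 4.
By Parseval, this equals Σ |c_n|^2.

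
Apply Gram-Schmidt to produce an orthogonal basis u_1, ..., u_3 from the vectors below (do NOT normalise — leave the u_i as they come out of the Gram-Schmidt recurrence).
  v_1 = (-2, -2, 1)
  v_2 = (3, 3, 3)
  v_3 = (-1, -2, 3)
Orthogonal basis:
  u_1 = (-2, -2, 1)
  u_2 = (1, 1, 4)
  u_3 = (1/2, -1/2, 0)

Apply the Gram-Schmidt recurrence
  u_1 = v_1
  u_i = v_i − Σ_{j<i} ((v_i · u_j) / (u_j · u_j)) · u_j.

Step by step this gives:
  u_1 = (-2, -2, 1)
  u_2 = (1, 1, 4)
  u_3 = (1/2, -1/2, 0)

Orthogonality check:
  u_2 · u_1 = 0 (should be 0)
  u_3 · u_1 = 0 (should be 0)
  u_3 · u_2 = 0 (should be 0)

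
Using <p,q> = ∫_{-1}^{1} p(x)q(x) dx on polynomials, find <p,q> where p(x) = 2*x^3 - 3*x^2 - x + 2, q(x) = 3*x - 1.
<p,q> = -8/5

Expand the product: p(x)·q(x) = 6*x^4 - 11*x^3 + 7*x - 2.
∫_{-1}^{1} of each monomial x^k gives [2/(k+1) if k even, 0 if k odd]. Integrating term-by-term (or equivalently evaluating the antiderivative F(x) = 6*x^5/5 - 11*x^4/4 + 7*x^2/2 - 2*x at the endpoints):
  F(1) − F(−1) = -1/20 − (31/20) = -8/5.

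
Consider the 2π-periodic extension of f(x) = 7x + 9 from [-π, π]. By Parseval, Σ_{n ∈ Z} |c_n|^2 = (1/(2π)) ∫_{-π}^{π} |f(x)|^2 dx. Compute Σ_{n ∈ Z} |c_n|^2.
Σ |c_n|^2 = 49π^2/3 + 81

Expand and integrate term by term over [-π, π]:
  ∫ (7x)^2 dx = 49·(2π^3/3); ∫ 2·7·(9)·x dx = 0 (odd integrand); ∫ 9^2 dx = 81·2π.
So (1/(2π)) ∫_{-π}^{π} (7x + 9)^2 dx = 49π^2/3 + 81 = 49π^2/3 + 81.
Parseval ⇒ Σ |c_n|^2 = 49π^2/3 + 81.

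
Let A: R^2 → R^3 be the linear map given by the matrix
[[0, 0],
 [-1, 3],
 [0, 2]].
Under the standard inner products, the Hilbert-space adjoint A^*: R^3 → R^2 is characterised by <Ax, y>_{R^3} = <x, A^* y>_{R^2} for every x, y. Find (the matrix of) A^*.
A^* = A^T =
[[0, -1, 0],
 [0, 3, 2]]

For real matrices with standard dot products, the defining identity <Ax, y> = <x, A^* y> gives (Ax)^T y = x^T (A^*) y, i.e. x^T A^T y = x^T (A^*) y. Since this holds for all x, y, we must have A^* = A^T. Therefore
A^* =
[[0, -1, 0],
 [0, 3, 2]].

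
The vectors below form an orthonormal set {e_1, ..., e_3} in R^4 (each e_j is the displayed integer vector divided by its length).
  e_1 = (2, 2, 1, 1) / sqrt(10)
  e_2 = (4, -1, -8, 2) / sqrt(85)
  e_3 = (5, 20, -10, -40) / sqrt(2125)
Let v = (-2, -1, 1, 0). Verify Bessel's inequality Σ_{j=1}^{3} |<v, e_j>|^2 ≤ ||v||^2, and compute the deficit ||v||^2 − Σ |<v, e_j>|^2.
Σ |<v, e_j>|^2 = 59/10; ||v||^2 = 6; deficit = 1/10

Write each e_j = u_j / sqrt(<u_j, u_j>) where u_j is the displayed integer vector. Then <v, e_j> = <v, u_j> / sqrt(<u_j, u_j>), so |<v, e_j>|^2 = <v, u_j>^2 / <u_j, u_j>.
Coefficients: <v, e_1> = -5/sqrt(10), <v, e_2> = -15/sqrt(85), <v, e_3> = -40/sqrt(2125).
Square and sum: Σ |<v, e_j>|^2 = 59/10.
Compute ||v||^2 = v·v = 6.
Deficit = 6 − 59/10 = 1/10 ≥ 0, confirming Bessel's inequality. (The deficit equals ||v − Σ <v,e_j> e_j||^2, the squared distance from v to span{e_j}.)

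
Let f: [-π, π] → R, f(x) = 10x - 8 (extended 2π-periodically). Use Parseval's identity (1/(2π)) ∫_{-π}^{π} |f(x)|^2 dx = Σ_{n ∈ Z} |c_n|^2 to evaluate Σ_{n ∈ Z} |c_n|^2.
Σ |c_n|^2 = 100π^2/3 + 64

Expand and integrate term by term over [-π, π]:
  ∫ (10x)^2 dx = 100·(2π^3/3); ∫ 2·10·(-8)·x dx = 0 (odd integrand); ∫ (-8)^2 dx = 64·2π.
So (1/(2π)) ∫_{-π}^{π} (10x - 8)^2 dx = 100π^2/3 + 64 = 100π^2/3 + 64.
Parseval ⇒ Σ |c_n|^2 = 100π^2/3 + 64.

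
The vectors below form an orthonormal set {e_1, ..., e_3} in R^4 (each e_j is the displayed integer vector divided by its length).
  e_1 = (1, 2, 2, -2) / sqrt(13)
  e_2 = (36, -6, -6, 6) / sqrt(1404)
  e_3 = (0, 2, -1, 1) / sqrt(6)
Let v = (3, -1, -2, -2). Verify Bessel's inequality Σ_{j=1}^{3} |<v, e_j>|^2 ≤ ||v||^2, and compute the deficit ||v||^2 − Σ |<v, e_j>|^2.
Σ |<v, e_j>|^2 = 10; ||v||^2 = 18; deficit = 8

Write each e_j = u_j / sqrt(<u_j, u_j>) where u_j is the displayed integer vector. Then <v, e_j> = <v, u_j> / sqrt(<u_j, u_j>), so |<v, e_j>|^2 = <v, u_j>^2 / <u_j, u_j>.
Coefficients: <v, e_1> = 1/sqrt(13), <v, e_2> = 114/sqrt(1404), <v, e_3> = -2/sqrt(6).
Square and sum: Σ |<v, e_j>|^2 = 10.
Compute ||v||^2 = v·v = 18.
Deficit = 18 − 10 = 8 ≥ 0, confirming Bessel's inequality. (The deficit equals ||v − Σ <v,e_j> e_j||^2, the squared distance from v to span{e_j}.)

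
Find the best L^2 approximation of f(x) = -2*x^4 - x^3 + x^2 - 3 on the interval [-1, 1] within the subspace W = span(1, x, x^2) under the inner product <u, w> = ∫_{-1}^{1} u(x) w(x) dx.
g(x) = -5*x^2/7 - 3*x/5 - 99/35

The best approximation g ∈ W is the orthogonal projection of f onto W. Writing g = a_0 + a_1 x + a_2 x^2, the coefficients solve the normal equations G · a = b where
  G_{ij} = <φ_i, φ_j> and b_i = <f, φ_i>, with φ_0 = 1, φ_1 = x, φ_2 = x^2.
G =
  [2, 0, 2/3]
  [0, 2/3, 0]
  [2/3, 0, 2/5],
b = (-92/15, -2/5, -76/35).
Solving gives a_0 = -99/35, a_1 = -3/5, a_2 = -5/7, so
  g(x) = -5*x^2/7 - 3*x/5 - 99/35.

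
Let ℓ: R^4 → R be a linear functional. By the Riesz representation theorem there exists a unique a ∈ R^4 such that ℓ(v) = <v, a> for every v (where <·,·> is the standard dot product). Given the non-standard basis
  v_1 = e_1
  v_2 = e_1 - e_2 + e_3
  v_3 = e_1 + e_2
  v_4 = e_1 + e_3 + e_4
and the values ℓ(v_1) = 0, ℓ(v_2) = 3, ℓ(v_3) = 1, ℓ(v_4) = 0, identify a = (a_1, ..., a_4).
a = (0, 1, 4, -4)

Write a = (a_1, ..., a_4) in the standard basis. For each basis vector v_i, ℓ(v_i) = <v_i, a> is a linear equation in the a_j's. Collect the n equations into a matrix system V a = ℓ, where row i of V is v_i (expressed in the standard basis). Since V is invertible (lower-triangular with 1s on the diagonal, up to permutation), solve by back-substitution:
  V =
[[1, 0, 0, 0],
 [1, -1, 1, 0],
 [1, 1, 0, 0],
 [1, 0, 1, 1]]
  V a = (0, 3, 1, 0)
Solving gives a = (0, 1, 4, -4).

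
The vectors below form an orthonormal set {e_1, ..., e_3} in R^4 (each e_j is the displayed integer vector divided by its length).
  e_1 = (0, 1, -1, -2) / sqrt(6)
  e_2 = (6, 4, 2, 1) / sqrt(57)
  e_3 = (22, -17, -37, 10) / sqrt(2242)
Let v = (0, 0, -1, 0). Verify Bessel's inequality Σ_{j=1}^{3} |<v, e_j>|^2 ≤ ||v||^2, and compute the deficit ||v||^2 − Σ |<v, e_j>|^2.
Σ |<v, e_j>|^2 = 50/59; ||v||^2 = 1; deficit = 9/59

Write each e_j = u_j / sqrt(<u_j, u_j>) where u_j is the displayed integer vector. Then <v, e_j> = <v, u_j> / sqrt(<u_j, u_j>), so |<v, e_j>|^2 = <v, u_j>^2 / <u_j, u_j>.
Coefficients: <v, e_1> = 1/sqrt(6), <v, e_2> = -2/sqrt(57), <v, e_3> = 37/sqrt(2242).
Square and sum: Σ |<v, e_j>|^2 = 50/59.
Compute ||v||^2 = v·v = 1.
Deficit = 1 − 50/59 = 9/59 ≥ 0, confirming Bessel's inequality. (The deficit equals ||v − Σ <v,e_j> e_j||^2, the squared distance from v to span{e_j}.)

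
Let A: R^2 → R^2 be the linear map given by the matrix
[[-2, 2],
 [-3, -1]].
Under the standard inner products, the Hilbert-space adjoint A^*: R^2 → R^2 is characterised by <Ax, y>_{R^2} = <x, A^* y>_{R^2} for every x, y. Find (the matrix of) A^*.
A^* = A^T =
[[-2, -3],
 [2, -1]]

For real matrices with standard dot products, the defining identity <Ax, y> = <x, A^* y> gives (Ax)^T y = x^T (A^*) y, i.e. x^T A^T y = x^T (A^*) y. Since this holds for all x, y, we must have A^* = A^T. Therefore
A^* =
[[-2, -3],
 [2, -1]].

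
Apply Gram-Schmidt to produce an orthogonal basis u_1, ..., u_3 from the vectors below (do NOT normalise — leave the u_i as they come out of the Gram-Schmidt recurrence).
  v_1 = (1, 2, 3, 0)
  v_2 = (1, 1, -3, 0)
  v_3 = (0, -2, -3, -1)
Orthogonal basis:
  u_1 = (1, 2, 3, 0)
  u_2 = (10/7, 13/7, -12/7, 0)
  u_3 = (81/118, -27/59, 9/118, -1)

Apply the Gram-Schmidt recurrence
  u_1 = v_1
  u_i = v_i − Σ_{j<i} ((v_i · u_j) / (u_j · u_j)) · u_j.

Step by step this gives:
  u_1 = (1, 2, 3, 0)
  u_2 = (10/7, 13/7, -12/7, 0)
  u_3 = (81/118, -27/59, 9/118, -1)

Orthogonality check:
  u_2 · u_1 = 0 (should be 0)
  u_3 · u_1 = 0 (should be 0)
  u_3 · u_2 = 0 (should be 0)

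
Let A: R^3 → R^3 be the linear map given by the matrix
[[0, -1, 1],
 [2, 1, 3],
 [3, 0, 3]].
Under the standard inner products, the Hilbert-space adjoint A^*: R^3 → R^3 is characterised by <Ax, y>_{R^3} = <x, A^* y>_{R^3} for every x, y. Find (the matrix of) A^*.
A^* = A^T =
[[0, 2, 3],
 [-1, 1, 0],
 [1, 3, 3]]

For real matrices with standard dot products, the defining identity <Ax, y> = <x, A^* y> gives (Ax)^T y = x^T (A^*) y, i.e. x^T A^T y = x^T (A^*) y. Since this holds for all x, y, we must have A^* = A^T. Therefore
A^* =
[[0, 2, 3],
 [-1, 1, 0],
 [1, 3, 3]].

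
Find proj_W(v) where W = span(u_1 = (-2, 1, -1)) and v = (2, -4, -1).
proj_W(v) = (7/3, -7/6, 7/6)

Set up U = [u_1 | ... | u_1] ∈ R^(3×1). The projector onto W = col(U) is P = U (U^T U)^(-1) U^T.
Compute U^T U =
  [6],
and U^T v = (-7).
Solve U^T U · c = U^T v for the coefficients: c = (-7/6). The projection is proj_W(v) = U c.
Check: (v - proj_W(v)) · u_1 = 0  (should be 0).
Result: proj_W(v) = (7/3, -7/6, 7/6).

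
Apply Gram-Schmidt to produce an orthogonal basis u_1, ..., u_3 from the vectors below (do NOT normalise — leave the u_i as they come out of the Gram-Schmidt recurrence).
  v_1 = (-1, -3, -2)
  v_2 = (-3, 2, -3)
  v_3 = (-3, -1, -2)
Orthogonal basis:
  u_1 = (-1, -3, -2)
  u_2 = (-39/14, 37/14, -18/7)
  u_3 = (-20/23, -60/299, 220/299)

Apply the Gram-Schmidt recurrence
  u_1 = v_1
  u_i = v_i − Σ_{j<i} ((v_i · u_j) / (u_j · u_j)) · u_j.

Step by step this gives:
  u_1 = (-1, -3, -2)
  u_2 = (-39/14, 37/14, -18/7)
  u_3 = (-20/23, -60/299, 220/299)

Orthogonality check:
  u_2 · u_1 = 0 (should be 0)
  u_3 · u_1 = 0 (should be 0)
  u_3 · u_2 = 0 (should be 0)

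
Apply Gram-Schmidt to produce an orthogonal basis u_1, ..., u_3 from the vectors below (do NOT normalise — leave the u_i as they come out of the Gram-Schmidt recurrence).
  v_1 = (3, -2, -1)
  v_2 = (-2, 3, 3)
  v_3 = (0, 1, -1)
Orthogonal basis:
  u_1 = (3, -2, -1)
  u_2 = (17/14, 6/7, 27/14)
  u_3 = (36/83, 84/83, -60/83)

Apply the Gram-Schmidt recurrence
  u_1 = v_1
  u_i = v_i − Σ_{j<i} ((v_i · u_j) / (u_j · u_j)) · u_j.

Step by step this gives:
  u_1 = (3, -2, -1)
  u_2 = (17/14, 6/7, 27/14)
  u_3 = (36/83, 84/83, -60/83)

Orthogonality check:
  u_2 · u_1 = 0 (should be 0)
  u_3 · u_1 = 0 (should be 0)
  u_3 · u_2 = 0 (should be 0)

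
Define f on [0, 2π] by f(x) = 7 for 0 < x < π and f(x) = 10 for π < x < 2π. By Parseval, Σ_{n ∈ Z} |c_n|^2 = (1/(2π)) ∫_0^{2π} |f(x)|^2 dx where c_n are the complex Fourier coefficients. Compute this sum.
Σ |c_n|^2 = 149/2

Parseval equates the L^2 energy of f (normalised by 1/(2π)) with the ℓ^2 sum of its Fourier coefficients: (1/(2π)) ∫_0^{2π} |f|^2 = Σ |c_n|^2.
Compute the left side: (1/(2π)) [∫_0^π 7^2 dx + ∫_π^{2π} 10^2 dx] = (1/(2π)) · (49π + 100π) = (49 + 100)/2 = 149/2.
So Σ_{n ∈ Z} |c_n|^2 = 149/2.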